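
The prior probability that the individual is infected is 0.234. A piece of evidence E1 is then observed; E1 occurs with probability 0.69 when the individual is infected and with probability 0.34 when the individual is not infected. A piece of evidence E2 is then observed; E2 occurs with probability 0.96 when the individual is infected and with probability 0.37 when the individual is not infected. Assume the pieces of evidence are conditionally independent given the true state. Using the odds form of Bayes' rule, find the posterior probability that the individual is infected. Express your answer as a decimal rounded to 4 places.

Posterior probability ≈ 0.6166

Prior odds = 0.234/(1−0.234) = 0.30548.
Likelihood ratio for E1 = 0.69/0.34 = 2.0294.
Likelihood ratio for E2 = 0.96/0.37 = 2.5946.
Posterior odds = prior odds × LR₁ × LR₂ = 1.6085.
Posterior probability = odds/(1+odds) = 1.6085/2.6085 = 0.6166.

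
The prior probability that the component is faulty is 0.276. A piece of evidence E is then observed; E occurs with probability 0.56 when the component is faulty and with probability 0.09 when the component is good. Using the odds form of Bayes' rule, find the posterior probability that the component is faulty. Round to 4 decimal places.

Posterior probability ≈ 0.7034

Prior odds = 0.276/(1−0.276) = 0.38122.
Likelihood ratio for E = 0.56/0.09 = 6.2222.
Posterior odds = prior odds × LR = 2.3720.
Posterior probability = odds/(1+odds) = 2.3720/3.3720 = 0.7034.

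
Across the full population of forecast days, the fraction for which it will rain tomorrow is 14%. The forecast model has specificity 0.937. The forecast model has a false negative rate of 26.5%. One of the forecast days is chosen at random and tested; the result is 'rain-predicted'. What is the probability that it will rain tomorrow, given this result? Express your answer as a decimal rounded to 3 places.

Write H for 'it will rain tomorrow'. Prior odds H:¬H = 0.14/0.86 = 0.16279. For the 'rain-predicted' outcome, the likelihood ratio is 0.735/0.063 = 11.667.
Posterior odds = 0.16279 × 11.667 = 1.8992, so P(H|E) = 1.8992/(1+1.8992) = 0.655.

P(H | E) ≈ 0.655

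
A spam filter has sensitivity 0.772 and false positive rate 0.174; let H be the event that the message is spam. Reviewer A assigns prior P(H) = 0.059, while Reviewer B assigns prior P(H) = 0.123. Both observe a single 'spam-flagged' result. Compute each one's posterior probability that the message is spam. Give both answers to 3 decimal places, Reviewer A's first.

The likelihood ratio for a 'spam-flagged' result is 0.772/0.174 = 4.4368.
Reviewer A: prior odds 0.059/0.941 = 0.062699; posterior odds 0.27818; posterior probability 0.218.
Reviewer B: prior odds 0.123/0.877 = 0.14025; posterior odds 0.62226; posterior probability 0.384.

Reviewer A: 0.218; Reviewer B: 0.384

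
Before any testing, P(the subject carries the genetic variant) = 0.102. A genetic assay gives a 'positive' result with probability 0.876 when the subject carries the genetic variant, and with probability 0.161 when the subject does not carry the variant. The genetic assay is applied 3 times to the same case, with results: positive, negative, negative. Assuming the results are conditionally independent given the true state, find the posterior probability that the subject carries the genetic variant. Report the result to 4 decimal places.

Let H be the event that the subject carries the genetic variant; start with P(H) = 0.102. P('positive'|H) = 0.876, P('positive'|¬H) = 0.161.
Update on result 1 ('positive'): P(H) ← 0.876·0.1020 / (0.876·0.1020 + 0.161·0.8980) = 0.089352/0.23393 = 0.3820.
Update on result 2 ('negative'): P(H) ← 0.124·0.3820 / (0.124·0.3820 + 0.839·0.6180) = 0.047363/0.56590 = 0.0837.
Update on result 3 ('negative'): P(H) ← 0.124·0.0837 / (0.124·0.0837 + 0.839·0.9163) = 0.010378/0.77916 = 0.0133.

Posterior P(H) ≈ 0.0133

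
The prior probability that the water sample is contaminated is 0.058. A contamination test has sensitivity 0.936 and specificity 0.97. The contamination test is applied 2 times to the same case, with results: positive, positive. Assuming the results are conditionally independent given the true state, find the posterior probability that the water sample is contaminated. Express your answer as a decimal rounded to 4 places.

Posterior P(H) ≈ 0.9836

With H the event that the water sample is contaminated, the joint likelihood of the observed sequence is P(data|H) = 0.936·0.936 = 0.87610 and P(data|¬H) = 0.03·0.03 = 0.00090000.
Bayes: P(H|data) = 0.058·0.87610 / (0.058·0.87610 + 0.942·0.00090000) = 0.050814/0.051661 = 0.9836.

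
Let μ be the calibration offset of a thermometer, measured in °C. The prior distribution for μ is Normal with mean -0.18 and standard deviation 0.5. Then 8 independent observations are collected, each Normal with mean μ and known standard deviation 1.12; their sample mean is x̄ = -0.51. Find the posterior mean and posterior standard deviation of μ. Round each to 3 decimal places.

Posterior mean ≈ -0.383; posterior SD ≈ 0.310

Prior precision 1/τ₀² = 1/0.5² = 4.00000; data precision n/σ² = 8/1.12² = 6.37755.
Posterior precision = 4.00000 + 6.37755 = 10.3776, giving posterior SD = 1/√10.3776 = 0.310.
Posterior mean = (4.00000·-0.18 + 6.37755·-0.51) / 10.3776 = -0.383.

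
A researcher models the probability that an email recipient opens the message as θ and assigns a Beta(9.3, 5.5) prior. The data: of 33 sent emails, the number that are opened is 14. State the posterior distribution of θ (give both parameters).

The binomial likelihood is conjugate to the Beta prior: with 14 successes and 19 failures, the posterior is Beta(9.3+14, 5.5+19) = Beta(23.3, 24.5).

Posterior: Beta(23.3, 24.5)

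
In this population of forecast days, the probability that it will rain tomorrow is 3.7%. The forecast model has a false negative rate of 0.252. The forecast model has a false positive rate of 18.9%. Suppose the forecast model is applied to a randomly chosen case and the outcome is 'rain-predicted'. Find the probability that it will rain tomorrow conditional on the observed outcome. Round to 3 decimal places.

P(H | E) ≈ 0.132

Let H be the event that it will rain tomorrow. P(H) = 0.037, so P(¬H) = 0.963. With E the 'rain-predicted' result, P(E|H) = 0.748 and P(E|¬H) = 0.189.
P(E) = 0.748·0.037 + 0.189·0.963 = 0.027676 + 0.18201 = 0.20968.
By Bayes' theorem, P(H|E) = 0.027676 / 0.20968 = 0.132.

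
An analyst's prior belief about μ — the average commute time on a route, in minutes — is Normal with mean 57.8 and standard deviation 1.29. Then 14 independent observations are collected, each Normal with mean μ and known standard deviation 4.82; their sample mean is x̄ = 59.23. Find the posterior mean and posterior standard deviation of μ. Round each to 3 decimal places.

Posterior mean ≈ 58.516; posterior SD ≈ 0.912

Prior precision 1/τ₀² = 1/1.29² = 0.600925; data precision n/σ² = 14/4.82² = 0.602607.
Posterior precision = 0.600925 + 0.602607 = 1.20353, giving posterior SD = 1/√1.20353 = 0.912.
Posterior mean = (0.600925·57.8 + 0.602607·59.23) / 1.20353 = 58.516.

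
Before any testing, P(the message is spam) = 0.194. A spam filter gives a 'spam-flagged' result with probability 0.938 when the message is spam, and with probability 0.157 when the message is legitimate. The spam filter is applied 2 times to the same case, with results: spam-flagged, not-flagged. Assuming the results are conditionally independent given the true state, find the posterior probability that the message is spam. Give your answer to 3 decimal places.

With H the event that the message is spam, the joint likelihood of the observed sequence is P(data|H) = 0.938·0.062 = 0.058156 and P(data|¬H) = 0.157·0.843 = 0.13235.
Bayes: P(H|data) = 0.194·0.058156 / (0.194·0.058156 + 0.806·0.13235) = 0.011282/0.11796 = 0.0956.

Posterior P(H) ≈ 0.096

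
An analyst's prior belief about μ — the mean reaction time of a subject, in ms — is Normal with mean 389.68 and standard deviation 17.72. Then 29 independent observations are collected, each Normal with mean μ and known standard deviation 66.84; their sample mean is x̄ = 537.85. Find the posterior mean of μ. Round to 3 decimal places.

With known σ, the Normal prior is conjugate. Weight on the data is w = (n/σ²)/(n/σ² + 1/τ₀²) = 0.00649120/(0.00649120+0.00318473) = 0.67086.
Posterior mean = w·x̄ + (1−w)·μ₀ = 0.67086·537.85 + 0.32914·389.68 = 489.081.

Posterior mean ≈ 489.081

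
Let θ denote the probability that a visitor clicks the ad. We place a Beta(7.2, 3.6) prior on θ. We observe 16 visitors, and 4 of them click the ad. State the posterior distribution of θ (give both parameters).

Posterior: Beta(11.2, 15.6)

Observing 4 successes and 12 failures updates Beta(7.2, 3.6) by adding the success and failure counts to the two shape parameters: α = 7.2+4 = 11.2, β = 3.6+12 = 15.6.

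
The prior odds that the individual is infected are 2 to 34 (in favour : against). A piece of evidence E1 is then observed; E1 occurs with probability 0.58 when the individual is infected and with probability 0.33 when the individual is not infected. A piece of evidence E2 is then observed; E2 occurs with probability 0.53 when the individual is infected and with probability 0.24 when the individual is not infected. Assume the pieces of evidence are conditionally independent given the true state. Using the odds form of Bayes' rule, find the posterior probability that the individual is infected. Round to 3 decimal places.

Posterior probability ≈ 0.186

Prior odds = 2/34 = 0.058824. In log-odds, ln(0.058824) = -2.8332.
Add log likelihood ratios: ln(1.7576) + ln(2.2083) = 1.3562.
Posterior log-odds = -1.4770, so posterior odds = exp(-1.4770) = 0.22831. Converting, P(H|E) = 0.22831/1.2283 = 0.186.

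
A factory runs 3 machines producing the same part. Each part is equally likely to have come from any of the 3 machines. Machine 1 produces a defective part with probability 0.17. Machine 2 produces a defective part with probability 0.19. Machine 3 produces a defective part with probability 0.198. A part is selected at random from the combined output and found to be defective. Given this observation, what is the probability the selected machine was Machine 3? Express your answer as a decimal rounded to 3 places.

P(defective|M1) = 0.17; P(defective|M2) = 0.19; P(defective|M3) = 0.198.
Prior × likelihood for each source: 0.333333·0.17=0.05667, 0.333333·0.19=0.06333, 0.333333·0.198=0.06600. Summing gives P(defective) = 0.18600.
P(Machine 3 | defective) = 0.06600 / 0.18600 = 0.355.

Posterior probability ≈ 0.355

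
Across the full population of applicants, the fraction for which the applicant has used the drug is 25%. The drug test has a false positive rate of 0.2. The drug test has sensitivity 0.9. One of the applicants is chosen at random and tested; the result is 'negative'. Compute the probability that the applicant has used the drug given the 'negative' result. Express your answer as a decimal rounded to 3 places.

P(H | E) ≈ 0.040

Write H for 'the applicant has used the drug'. Prior odds H:¬H = 0.25/0.75 = 0.33333. For the 'negative' outcome, the likelihood ratio is 0.1/0.8 = 0.12500.
Posterior odds = 0.33333 × 0.12500 = 0.041667, so P(H|E) = 0.041667/(1+0.041667) = 0.040.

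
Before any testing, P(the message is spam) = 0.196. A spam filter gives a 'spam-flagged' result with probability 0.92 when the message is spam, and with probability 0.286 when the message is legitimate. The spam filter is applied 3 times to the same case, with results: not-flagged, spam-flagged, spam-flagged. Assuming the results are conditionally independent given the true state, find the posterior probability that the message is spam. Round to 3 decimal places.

Let H be the event that the message is spam; start with P(H) = 0.196. P('spam-flagged'|H) = 0.92, P('spam-flagged'|¬H) = 0.286.
Update on result 1 ('not-flagged'): P(H) ← 0.08·0.1960 / (0.08·0.1960 + 0.714·0.8040) = 0.015680/0.58974 = 0.0266.
Update on result 2 ('spam-flagged'): P(H) ← 0.92·0.0266 / (0.92·0.0266 + 0.286·0.9734) = 0.024461/0.30286 = 0.0808.
Update on result 3 ('spam-flagged'): P(H) ← 0.92·0.0808 / (0.92·0.0808 + 0.286·0.9192) = 0.074306/0.33721 = 0.2204.

Posterior P(H) ≈ 0.220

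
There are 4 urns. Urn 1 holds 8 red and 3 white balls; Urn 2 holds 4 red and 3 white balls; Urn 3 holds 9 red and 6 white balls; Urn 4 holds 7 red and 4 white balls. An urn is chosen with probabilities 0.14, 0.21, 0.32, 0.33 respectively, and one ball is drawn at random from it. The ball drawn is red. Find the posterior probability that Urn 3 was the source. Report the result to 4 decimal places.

Posterior probability ≈ 0.3078

P(red|Urn 1) = 0.7273; P(red|Urn 2) = 0.5714; P(red|Urn 3) = 0.6; P(red|Urn 4) = 0.6364.
Prior × likelihood for each source: 0.14·0.7273=0.1018, 0.21·0.5714=0.1200, 0.32·0.6=0.1920, 0.33·0.6364=0.2100. Summing gives P(red) = 0.62382.
P(Urn 3 | red) = 0.1920 / 0.62382 = 0.3078.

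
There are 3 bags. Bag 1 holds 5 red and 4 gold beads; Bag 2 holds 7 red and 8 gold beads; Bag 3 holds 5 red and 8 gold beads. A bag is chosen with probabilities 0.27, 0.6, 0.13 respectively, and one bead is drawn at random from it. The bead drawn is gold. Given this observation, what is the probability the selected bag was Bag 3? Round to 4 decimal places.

P(gold|Bag 1) = 0.4444; P(gold|Bag 2) = 0.5333; P(gold|Bag 3) = 0.6154.
Prior × likelihood for each source: 0.27·0.4444=0.1200, 0.6·0.5333=0.3200, 0.13·0.6154=0.08000. Summing gives P(gold) = 0.52000.
P(Bag 3 | gold) = 0.08000 / 0.52000 = 0.1538.

Posterior probability ≈ 0.1538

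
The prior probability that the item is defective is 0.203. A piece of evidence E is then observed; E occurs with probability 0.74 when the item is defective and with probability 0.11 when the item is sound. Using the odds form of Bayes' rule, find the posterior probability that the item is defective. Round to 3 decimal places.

Posterior probability ≈ 0.631

Prior odds = 0.203/(1−0.203) = 0.25471. In log-odds, ln(0.25471) = -1.3676.
Add log likelihood ratio: ln(6.7273) = 1.9062.
Posterior log-odds = 0.53852, so posterior odds = exp(0.53852) = 1.7135. Converting, P(H|E) = 1.7135/2.7135 = 0.631.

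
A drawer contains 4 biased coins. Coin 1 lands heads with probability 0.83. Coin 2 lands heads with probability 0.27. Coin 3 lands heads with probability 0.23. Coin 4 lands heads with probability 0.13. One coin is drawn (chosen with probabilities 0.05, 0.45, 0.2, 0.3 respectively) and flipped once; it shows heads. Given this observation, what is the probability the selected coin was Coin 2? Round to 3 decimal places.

Tabulate prior·likelihood by source: [1] prior 0.05, lik 0.83, product 0.04150; [2] prior 0.45, lik 0.27, product 0.1215; [3] prior 0.2, lik 0.23, product 0.04600; [4] prior 0.3, lik 0.13, product 0.03900.
Normalizing constant = 0.24800; the posterior for Coin 2 is its product over the sum, 0.1215/0.24800 = 0.490.

Posterior probability ≈ 0.490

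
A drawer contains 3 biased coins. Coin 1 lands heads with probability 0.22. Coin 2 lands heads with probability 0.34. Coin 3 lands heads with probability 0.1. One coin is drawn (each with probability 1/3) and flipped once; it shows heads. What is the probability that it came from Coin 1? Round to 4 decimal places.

Tabulate prior·likelihood by source: [1] prior 0.333333, lik 0.22, product 0.07333; [2] prior 0.333333, lik 0.34, product 0.1133; [3] prior 0.333333, lik 0.1, product 0.03333.
Normalizing constant = 0.22000; the posterior for Coin 1 is its product over the sum, 0.07333/0.22000 = 0.3333.

Posterior probability ≈ 0.3333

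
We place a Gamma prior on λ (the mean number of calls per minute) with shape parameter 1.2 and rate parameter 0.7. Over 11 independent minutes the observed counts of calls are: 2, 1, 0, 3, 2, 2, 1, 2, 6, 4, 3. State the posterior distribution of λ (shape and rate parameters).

Posterior: Gamma(shape=27.2, rate=11.7)

The Poisson likelihood adds the total count to the shape and the number of exposure periods to the rate. Here ∑xᵢ = 26 and n = 11, so shape 1.2→27.2 and rate 0.7→11.7.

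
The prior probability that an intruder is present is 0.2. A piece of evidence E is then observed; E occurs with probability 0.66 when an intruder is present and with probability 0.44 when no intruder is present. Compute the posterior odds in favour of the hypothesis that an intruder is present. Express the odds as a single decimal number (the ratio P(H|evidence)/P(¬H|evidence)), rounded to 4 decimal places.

Prior odds = 0.2/(1−0.2) = 0.25000.
Likelihood ratio for E = 0.66/0.44 = 1.5000.
Posterior odds = prior odds × LR = 0.37500.

Posterior odds ≈ 0.3750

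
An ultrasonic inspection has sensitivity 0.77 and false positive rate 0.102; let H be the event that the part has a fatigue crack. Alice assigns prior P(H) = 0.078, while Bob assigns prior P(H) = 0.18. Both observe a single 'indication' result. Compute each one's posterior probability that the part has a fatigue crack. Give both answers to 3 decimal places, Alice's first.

P('+'|H) = 0.77, P('+'|¬H) = 0.102.
Alice: numerator 0.77·0.078 = 0.060060; evidence = 0.060060+0.102·0.922 = 0.15410; posterior = 0.390.
Bob: numerator 0.77·0.18 = 0.13860; evidence = 0.13860+0.102·0.82 = 0.22224; posterior = 0.624.

Alice: 0.390; Bob: 0.624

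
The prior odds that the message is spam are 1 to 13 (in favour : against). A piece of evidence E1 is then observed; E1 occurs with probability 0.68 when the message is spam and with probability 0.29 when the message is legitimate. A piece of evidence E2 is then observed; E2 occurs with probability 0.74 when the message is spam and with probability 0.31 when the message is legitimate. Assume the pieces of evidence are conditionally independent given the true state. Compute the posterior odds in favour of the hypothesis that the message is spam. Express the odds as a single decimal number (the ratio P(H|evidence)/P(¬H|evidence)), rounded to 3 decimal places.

Posterior odds ≈ 0.431

Prior odds = 1/13 = 0.076923. In log-odds, ln(0.076923) = -2.5649.
Add log likelihood ratios: ln(2.3448) + ln(2.3871) = 1.7223.
Posterior log-odds = -0.84266, so posterior odds = exp(-0.84266) = 0.43056.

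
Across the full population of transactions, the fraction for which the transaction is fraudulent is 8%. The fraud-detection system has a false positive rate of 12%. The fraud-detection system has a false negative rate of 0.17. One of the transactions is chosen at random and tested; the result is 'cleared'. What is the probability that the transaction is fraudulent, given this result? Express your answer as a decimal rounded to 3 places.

Write H for 'the transaction is fraudulent'. Prior odds H:¬H = 0.08/0.92 = 0.086957. For the 'cleared' outcome, the likelihood ratio is 0.17/0.88 = 0.19318.
Posterior odds = 0.086957 × 0.19318 = 0.016798, so P(H|E) = 0.016798/(1+0.016798) = 0.017.

P(H | E) ≈ 0.017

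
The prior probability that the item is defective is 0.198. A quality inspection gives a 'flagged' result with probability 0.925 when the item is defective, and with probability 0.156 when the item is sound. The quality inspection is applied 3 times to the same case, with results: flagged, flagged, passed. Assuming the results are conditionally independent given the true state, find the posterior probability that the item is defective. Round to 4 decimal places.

Posterior P(H) ≈ 0.4355

Let H be the event that the item is defective; start with P(H) = 0.198. P('flagged'|H) = 0.925, P('flagged'|¬H) = 0.156.
Update on result 1 ('flagged'): P(H) ← 0.925·0.1980 / (0.925·0.1980 + 0.156·0.8020) = 0.18315/0.30826 = 0.5941.
Update on result 2 ('flagged'): P(H) ← 0.925·0.5941 / (0.925·0.5941 + 0.156·0.4059) = 0.54958/0.61289 = 0.8967.
Update on result 3 ('passed'): P(H) ← 0.075·0.8967 / (0.075·0.8967 + 0.844·0.1033) = 0.067252/0.15444 = 0.4355.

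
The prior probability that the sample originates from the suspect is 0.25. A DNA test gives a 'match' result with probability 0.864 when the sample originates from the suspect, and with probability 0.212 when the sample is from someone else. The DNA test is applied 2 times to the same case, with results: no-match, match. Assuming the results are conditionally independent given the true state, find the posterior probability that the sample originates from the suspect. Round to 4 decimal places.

Let H be the event that the sample originates from the suspect; start with P(H) = 0.25. P('match'|H) = 0.864, P('match'|¬H) = 0.212.
Update on result 1 ('no-match'): P(H) ← 0.136·0.2500 / (0.136·0.2500 + 0.788·0.7500) = 0.034000/0.62500 = 0.0544.
Update on result 2 ('match'): P(H) ← 0.864·0.0544 / (0.864·0.0544 + 0.212·0.9456) = 0.047002/0.24747 = 0.1899.

Posterior P(H) ≈ 0.1899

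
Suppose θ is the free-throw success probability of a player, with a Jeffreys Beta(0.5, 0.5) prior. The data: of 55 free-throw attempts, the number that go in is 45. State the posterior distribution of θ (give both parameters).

Posterior: Beta(45.5, 10.5)

Observing 45 successes and 10 failures updates Beta(0.5, 0.5) by adding the success and failure counts to the two shape parameters: α = 0.5+45 = 45.5, β = 0.5+10 = 10.5.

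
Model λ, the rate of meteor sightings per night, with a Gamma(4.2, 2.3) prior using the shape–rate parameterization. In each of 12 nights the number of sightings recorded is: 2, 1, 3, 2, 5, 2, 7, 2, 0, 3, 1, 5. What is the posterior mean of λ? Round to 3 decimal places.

Posterior mean ≈ 2.601

The Poisson likelihood adds the total count to the shape and the number of exposure periods to the rate. Here ∑xᵢ = 33 and n = 12, so shape 4.2→37.2 and rate 2.3→14.3.
E[λ | data] = 37.2/14.3 = 2.601.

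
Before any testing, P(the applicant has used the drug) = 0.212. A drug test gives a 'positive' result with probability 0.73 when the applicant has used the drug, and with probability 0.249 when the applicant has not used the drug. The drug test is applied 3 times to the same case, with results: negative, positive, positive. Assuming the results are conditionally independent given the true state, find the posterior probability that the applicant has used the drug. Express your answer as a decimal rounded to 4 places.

Posterior P(H) ≈ 0.4540

Let H be the event that the applicant has used the drug; start with P(H) = 0.212. P('positive'|H) = 0.73, P('positive'|¬H) = 0.249.
Update on result 1 ('negative'): P(H) ← 0.27·0.2120 / (0.27·0.2120 + 0.751·0.7880) = 0.057240/0.64903 = 0.0882.
Update on result 2 ('positive'): P(H) ← 0.73·0.0882 / (0.73·0.0882 + 0.249·0.9118) = 0.064381/0.29142 = 0.2209.
Update on result 3 ('positive'): P(H) ← 0.73·0.2209 / (0.73·0.2209 + 0.249·0.7791) = 0.16127/0.35526 = 0.4540.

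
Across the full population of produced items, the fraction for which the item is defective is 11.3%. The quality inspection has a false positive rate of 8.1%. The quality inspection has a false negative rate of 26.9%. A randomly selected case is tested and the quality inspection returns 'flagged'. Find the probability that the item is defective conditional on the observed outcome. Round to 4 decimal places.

Write H for 'the item is defective'. Prior odds H:¬H = 0.113/0.887 = 0.12740. For the 'flagged' outcome, the likelihood ratio is 0.731/0.081 = 9.0247.
Posterior odds = 0.12740 × 9.0247 = 1.1497, so P(H|E) = 1.1497/(1+1.1497) = 0.5348.

P(H | E) ≈ 0.5348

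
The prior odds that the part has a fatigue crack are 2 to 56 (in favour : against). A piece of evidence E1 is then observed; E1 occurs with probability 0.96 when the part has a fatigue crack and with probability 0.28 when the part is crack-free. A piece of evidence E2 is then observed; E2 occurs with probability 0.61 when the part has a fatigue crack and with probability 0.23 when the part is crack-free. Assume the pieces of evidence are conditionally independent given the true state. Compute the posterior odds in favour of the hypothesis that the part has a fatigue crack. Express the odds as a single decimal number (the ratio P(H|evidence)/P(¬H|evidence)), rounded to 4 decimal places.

Prior odds = 2/56 = 0.035714.
Likelihood ratio for E1 = 0.96/0.28 = 3.4286.
Likelihood ratio for E2 = 0.61/0.23 = 2.6522.
Posterior odds = prior odds × LR₁ × LR₂ = 0.32476.

Posterior odds ≈ 0.3248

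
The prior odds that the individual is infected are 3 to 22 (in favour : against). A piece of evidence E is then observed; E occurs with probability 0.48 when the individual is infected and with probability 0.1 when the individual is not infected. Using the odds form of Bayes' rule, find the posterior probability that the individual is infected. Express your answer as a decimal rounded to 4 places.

Posterior probability ≈ 0.3956

Prior odds = 3/22 = 0.13636. In log-odds, ln(0.13636) = -1.9924.
Add log likelihood ratio: ln(4.8000) = 1.5686.
Posterior log-odds = -0.42381, so posterior odds = exp(-0.42381) = 0.65455. Converting, P(H|E) = 0.65455/1.6545 = 0.3956.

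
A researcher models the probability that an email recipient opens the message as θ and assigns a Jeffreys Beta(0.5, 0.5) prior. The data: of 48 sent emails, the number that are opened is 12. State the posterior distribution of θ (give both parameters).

Posterior: Beta(12.5, 36.5)

The binomial likelihood is conjugate to the Beta prior: with 12 successes and 36 failures, the posterior is Beta(0.5+12, 0.5+36) = Beta(12.5, 36.5).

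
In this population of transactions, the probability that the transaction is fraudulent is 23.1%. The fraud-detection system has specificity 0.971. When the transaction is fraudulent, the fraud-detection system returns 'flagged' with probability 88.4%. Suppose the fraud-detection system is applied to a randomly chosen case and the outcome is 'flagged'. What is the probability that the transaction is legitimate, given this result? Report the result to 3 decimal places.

P(¬H | E) ≈ 0.098

Write H for 'the transaction is fraudulent'. Prior odds H:¬H = 0.231/0.769 = 0.30039. For the 'flagged' outcome, the likelihood ratio is 0.884/0.029 = 30.483.
Posterior odds = 0.30039 × 30.483 = 9.1567, so P(H|E) = 9.1567/(1+9.1567) = 0.902. Then P(¬H|E) = 1 − 0.902 = 0.098.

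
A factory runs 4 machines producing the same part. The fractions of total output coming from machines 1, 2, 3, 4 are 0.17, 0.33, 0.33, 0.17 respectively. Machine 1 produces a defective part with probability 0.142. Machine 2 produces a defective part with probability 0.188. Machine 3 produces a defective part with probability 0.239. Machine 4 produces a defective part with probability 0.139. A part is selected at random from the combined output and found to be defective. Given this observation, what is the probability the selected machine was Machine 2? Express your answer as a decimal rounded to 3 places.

Tabulate prior·likelihood by source: [1] prior 0.17, lik 0.142, product 0.02414; [2] prior 0.33, lik 0.188, product 0.06204; [3] prior 0.33, lik 0.239, product 0.07887; [4] prior 0.17, lik 0.139, product 0.02363.
Normalizing constant = 0.18868; the posterior for Machine 2 is its product over the sum, 0.06204/0.18868 = 0.329.

Posterior probability ≈ 0.329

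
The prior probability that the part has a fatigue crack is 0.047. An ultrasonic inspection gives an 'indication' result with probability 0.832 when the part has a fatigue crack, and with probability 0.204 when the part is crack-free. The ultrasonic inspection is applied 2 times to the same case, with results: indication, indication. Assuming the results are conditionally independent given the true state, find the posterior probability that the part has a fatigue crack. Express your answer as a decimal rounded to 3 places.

Let H be the event that the part has a fatigue crack; start with P(H) = 0.047. P('indication'|H) = 0.832, P('indication'|¬H) = 0.204.
Update on result 1 ('indication'): P(H) ← 0.832·0.0470 / (0.832·0.0470 + 0.204·0.9530) = 0.039104/0.23352 = 0.1675.
Update on result 2 ('indication'): P(H) ← 0.832·0.1675 / (0.832·0.1675 + 0.204·0.8325) = 0.13932/0.30916 = 0.4507.

Posterior P(H) ≈ 0.451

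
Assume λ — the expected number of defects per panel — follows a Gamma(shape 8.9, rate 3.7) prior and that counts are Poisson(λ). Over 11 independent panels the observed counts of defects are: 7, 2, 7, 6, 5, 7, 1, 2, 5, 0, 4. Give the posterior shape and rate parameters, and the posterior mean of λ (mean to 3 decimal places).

Posterior: Gamma(shape=54.9, rate=14.7); mean ≈ 3.735

The Poisson likelihood adds the total count to the shape and the number of exposure periods to the rate. Here ∑xᵢ = 46 and n = 11, so shape 8.9→54.9 and rate 3.7→14.7.
Posterior mean = shape/rate = 54.9/14.7 = 3.735.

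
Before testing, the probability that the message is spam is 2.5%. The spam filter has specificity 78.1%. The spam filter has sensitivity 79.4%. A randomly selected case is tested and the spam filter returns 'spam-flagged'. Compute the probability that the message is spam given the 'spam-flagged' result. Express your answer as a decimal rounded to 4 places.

Let H be the event that the message is spam. P(H) = 0.025, so P(¬H) = 0.975. With E the 'spam-flagged' result, P(E|H) = 0.794 and P(E|¬H) = 0.219.
P(E) = 0.794·0.025 + 0.219·0.975 = 0.019850 + 0.21352 = 0.23337.
By Bayes' theorem, P(H|E) = 0.019850 / 0.23337 = 0.0851.

P(H | E) ≈ 0.0851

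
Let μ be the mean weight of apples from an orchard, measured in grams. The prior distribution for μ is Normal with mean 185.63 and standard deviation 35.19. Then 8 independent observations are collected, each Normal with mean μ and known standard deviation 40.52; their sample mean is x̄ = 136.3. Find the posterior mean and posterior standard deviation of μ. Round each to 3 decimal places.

Prior precision 1/τ₀² = 1/35.19² = 0.00080754; data precision n/σ² = 8/40.52² = 0.00487249.
Posterior precision = 0.00080754 + 0.00487249 = 0.00568003, giving posterior SD = 1/√0.00568003 = 13.269.
Posterior mean = (0.00080754·185.63 + 0.00487249·136.3) / 0.00568003 = 143.313.

Posterior mean ≈ 143.313; posterior SD ≈ 13.269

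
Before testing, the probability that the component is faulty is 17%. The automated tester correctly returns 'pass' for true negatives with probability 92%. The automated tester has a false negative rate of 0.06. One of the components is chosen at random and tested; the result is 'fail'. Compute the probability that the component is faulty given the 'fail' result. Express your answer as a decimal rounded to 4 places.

Let H be the event that the component is faulty. P(H) = 0.17, so P(¬H) = 0.83. With E the 'fail' result, P(E|H) = 0.94 and P(E|¬H) = 0.08.
P(E) = 0.94·0.17 + 0.08·0.83 = 0.15980 + 0.066400 = 0.22620.
By Bayes' theorem, P(H|E) = 0.15980 / 0.22620 = 0.7065.

P(H | E) ≈ 0.7065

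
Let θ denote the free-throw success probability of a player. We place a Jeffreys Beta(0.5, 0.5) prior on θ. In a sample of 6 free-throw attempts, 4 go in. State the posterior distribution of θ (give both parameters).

Observing 4 successes and 2 failures updates Beta(0.5, 0.5) by adding the success and failure counts to the two shape parameters: α = 0.5+4 = 4.5, β = 0.5+2 = 2.5.

Posterior: Beta(4.5, 2.5)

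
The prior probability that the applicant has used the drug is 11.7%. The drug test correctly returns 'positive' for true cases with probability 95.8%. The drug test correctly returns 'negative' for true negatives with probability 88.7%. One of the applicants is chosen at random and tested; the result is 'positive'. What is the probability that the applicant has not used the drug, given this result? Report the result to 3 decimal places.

Let H be the event that the applicant has used the drug. P(H) = 0.117, so P(¬H) = 0.883. With E the 'positive' result, P(E|H) = 0.958 and P(E|¬H) = 0.113.
P(E) = 0.958·0.117 + 0.113·0.883 = 0.11209 + 0.099779 = 0.21187.
By Bayes' theorem, P(H|E) = 0.11209 / 0.21187 = 0.529. Hence P(¬H|E) = 1 − 0.529 = 0.471.

P(¬H | E) ≈ 0.471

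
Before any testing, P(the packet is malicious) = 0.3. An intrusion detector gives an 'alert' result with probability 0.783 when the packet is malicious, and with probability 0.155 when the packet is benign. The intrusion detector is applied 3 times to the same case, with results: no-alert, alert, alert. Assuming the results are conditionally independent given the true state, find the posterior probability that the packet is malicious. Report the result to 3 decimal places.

Let H be the event that the packet is malicious; start with P(H) = 0.3. P('alert'|H) = 0.783, P('alert'|¬H) = 0.155.
Update on result 1 ('no-alert'): P(H) ← 0.217·0.3000 / (0.217·0.3000 + 0.845·0.7000) = 0.065100/0.65660 = 0.0991.
Update on result 2 ('alert'): P(H) ← 0.783·0.0991 / (0.783·0.0991 + 0.155·0.9009) = 0.077632/0.21726 = 0.3573.
Update on result 3 ('alert'): P(H) ← 0.783·0.3573 / (0.783·0.3573 + 0.155·0.6427) = 0.27978/0.37939 = 0.7374.

Posterior P(H) ≈ 0.737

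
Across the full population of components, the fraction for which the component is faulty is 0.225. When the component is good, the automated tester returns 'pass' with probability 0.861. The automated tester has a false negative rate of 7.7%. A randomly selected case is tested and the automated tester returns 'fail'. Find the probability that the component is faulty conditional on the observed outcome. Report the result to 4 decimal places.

Let H be the event that the component is faulty. P(H) = 0.225, so P(¬H) = 0.775. With E the 'fail' result, P(E|H) = 0.923 and P(E|¬H) = 0.139.
P(E) = 0.923·0.225 + 0.139·0.775 = 0.20768 + 0.10773 = 0.31540.
By Bayes' theorem, P(H|E) = 0.20768 / 0.31540 = 0.6584.

P(H | E) ≈ 0.6584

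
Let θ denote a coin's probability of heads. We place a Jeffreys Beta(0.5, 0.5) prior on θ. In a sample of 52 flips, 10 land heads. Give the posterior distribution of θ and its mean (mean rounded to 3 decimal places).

The binomial likelihood is conjugate to the Beta prior: with 10 successes and 42 failures, the posterior is Beta(0.5+10, 0.5+42) = Beta(10.5, 42.5).
E[θ | data] = 10.5/(10.5+42.5) = 0.198.

Posterior: Beta(10.5, 42.5); mean ≈ 0.198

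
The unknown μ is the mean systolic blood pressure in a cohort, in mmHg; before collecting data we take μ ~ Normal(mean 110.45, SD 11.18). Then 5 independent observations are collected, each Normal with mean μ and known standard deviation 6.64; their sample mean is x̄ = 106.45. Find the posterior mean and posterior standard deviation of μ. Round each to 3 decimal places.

Posterior mean ≈ 106.714; posterior SD ≈ 2.870

With known σ, the Normal prior is conjugate. Weight on the data is w = (n/σ²)/(n/σ² + 1/τ₀²) = 0.113405/(0.113405+0.00800049) = 0.93410.
Posterior mean = w·x̄ + (1−w)·μ₀ = 0.93410·106.45 + 0.065899·110.45 = 106.714. Posterior variance = 1/(0.113405+0.00800049) = 8.23683, so SD = 2.870.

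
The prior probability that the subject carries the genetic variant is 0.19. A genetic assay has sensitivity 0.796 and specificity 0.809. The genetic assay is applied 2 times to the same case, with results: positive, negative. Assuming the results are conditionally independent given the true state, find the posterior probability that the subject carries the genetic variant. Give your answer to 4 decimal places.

Posterior P(H) ≈ 0.1978

With H the event that the subject carries the genetic variant, the joint likelihood of the observed sequence is P(data|H) = 0.796·0.204 = 0.16238 and P(data|¬H) = 0.191·0.809 = 0.15452.
Bayes: P(H|data) = 0.19·0.16238 / (0.19·0.16238 + 0.81·0.15452) = 0.030853/0.15601 = 0.1978.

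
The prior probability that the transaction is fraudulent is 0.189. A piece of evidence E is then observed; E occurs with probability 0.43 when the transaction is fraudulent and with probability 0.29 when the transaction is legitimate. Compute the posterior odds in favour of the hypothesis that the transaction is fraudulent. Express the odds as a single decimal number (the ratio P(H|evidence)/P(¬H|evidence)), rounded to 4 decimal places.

Prior odds = 0.189/(1−0.189) = 0.23305. In log-odds, ln(0.23305) = -1.4565.
Add log likelihood ratio: ln(1.4828) = 0.39390.
Posterior log-odds = -1.0626, so posterior odds = exp(-1.0626) = 0.34555.

Posterior odds ≈ 0.3456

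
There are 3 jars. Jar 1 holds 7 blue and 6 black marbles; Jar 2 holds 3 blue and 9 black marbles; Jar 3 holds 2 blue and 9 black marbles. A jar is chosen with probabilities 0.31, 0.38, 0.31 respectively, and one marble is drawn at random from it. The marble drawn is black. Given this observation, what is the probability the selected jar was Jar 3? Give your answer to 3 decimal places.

Posterior probability ≈ 0.372

Tabulate prior·likelihood by source: [1] prior 0.31, lik 0.4615, product 0.1431; [2] prior 0.38, lik 0.75, product 0.2850; [3] prior 0.31, lik 0.8182, product 0.2536.
Normalizing constant = 0.68171; the posterior for Jar 3 is its product over the sum, 0.2536/0.68171 = 0.372.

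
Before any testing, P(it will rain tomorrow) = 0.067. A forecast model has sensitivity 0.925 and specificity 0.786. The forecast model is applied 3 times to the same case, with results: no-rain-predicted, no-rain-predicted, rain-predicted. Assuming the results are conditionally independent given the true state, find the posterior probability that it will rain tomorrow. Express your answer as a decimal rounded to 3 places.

Posterior P(H) ≈ 0.003

Let H be the event that it will rain tomorrow; start with P(H) = 0.067. P('rain-predicted'|H) = 0.925, P('rain-predicted'|¬H) = 0.214.
Update on result 1 ('no-rain-predicted'): P(H) ← 0.075·0.0670 / (0.075·0.0670 + 0.786·0.9330) = 0.0050250/0.73836 = 0.0068.
Update on result 2 ('no-rain-predicted'): P(H) ← 0.075·0.0068 / (0.075·0.0068 + 0.786·0.9932) = 0.00051042/0.78116 = 0.0007.
Update on result 3 ('rain-predicted'): P(H) ← 0.925·0.0007 / (0.925·0.0007 + 0.214·0.9993) = 0.00060441/0.21446 = 0.0028.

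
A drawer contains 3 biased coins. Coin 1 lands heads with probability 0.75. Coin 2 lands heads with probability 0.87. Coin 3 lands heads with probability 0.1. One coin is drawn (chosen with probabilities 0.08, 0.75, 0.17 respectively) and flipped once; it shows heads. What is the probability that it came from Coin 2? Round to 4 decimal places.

Posterior probability ≈ 0.8944

Tabulate prior·likelihood by source: [1] prior 0.08, lik 0.75, product 0.06000; [2] prior 0.75, lik 0.87, product 0.6525; [3] prior 0.17, lik 0.1, product 0.01700.
Normalizing constant = 0.72950; the posterior for Coin 2 is its product over the sum, 0.6525/0.72950 = 0.8944.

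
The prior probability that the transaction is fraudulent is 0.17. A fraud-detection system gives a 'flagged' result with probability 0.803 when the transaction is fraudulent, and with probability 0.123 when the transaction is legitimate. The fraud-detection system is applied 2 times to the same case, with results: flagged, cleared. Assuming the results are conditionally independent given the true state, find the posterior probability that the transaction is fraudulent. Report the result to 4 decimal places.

Posterior P(H) ≈ 0.2310

With H the event that the transaction is fraudulent, the joint likelihood of the observed sequence is P(data|H) = 0.803·0.197 = 0.15819 and P(data|¬H) = 0.123·0.877 = 0.10787.
Bayes: P(H|data) = 0.17·0.15819 / (0.17·0.15819 + 0.83·0.10787) = 0.026892/0.11643 = 0.2310.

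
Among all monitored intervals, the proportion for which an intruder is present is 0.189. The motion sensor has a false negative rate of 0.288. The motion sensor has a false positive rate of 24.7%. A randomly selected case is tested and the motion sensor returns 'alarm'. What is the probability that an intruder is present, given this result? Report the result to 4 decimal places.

P(H | E) ≈ 0.4018

Write H for 'an intruder is present'. Prior odds H:¬H = 0.189/0.811 = 0.23305. For the 'alarm' outcome, the likelihood ratio is 0.712/0.247 = 2.8826.
Posterior odds = 0.23305 × 2.8826 = 0.67178, so P(H|E) = 0.67178/(1+0.67178) = 0.4018.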